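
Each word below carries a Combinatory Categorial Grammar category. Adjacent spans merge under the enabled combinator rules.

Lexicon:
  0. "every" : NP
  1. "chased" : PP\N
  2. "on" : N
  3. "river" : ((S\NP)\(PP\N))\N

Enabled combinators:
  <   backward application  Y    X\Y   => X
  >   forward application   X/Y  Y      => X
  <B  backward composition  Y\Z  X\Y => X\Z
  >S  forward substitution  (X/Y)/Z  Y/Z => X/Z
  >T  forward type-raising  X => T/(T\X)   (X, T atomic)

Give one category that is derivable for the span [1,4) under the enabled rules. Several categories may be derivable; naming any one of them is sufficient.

S\NP

[0,4] S   <
  [0,1] "every" : NP
  [1,4] S\NP   <
    [1,2] "chased" : PP\N
    [2,4] (S\NP)\(PP\N)   <
      [2,3] "on" : N
      [3,4] "river" : ((S\NP)\(PP\N))\N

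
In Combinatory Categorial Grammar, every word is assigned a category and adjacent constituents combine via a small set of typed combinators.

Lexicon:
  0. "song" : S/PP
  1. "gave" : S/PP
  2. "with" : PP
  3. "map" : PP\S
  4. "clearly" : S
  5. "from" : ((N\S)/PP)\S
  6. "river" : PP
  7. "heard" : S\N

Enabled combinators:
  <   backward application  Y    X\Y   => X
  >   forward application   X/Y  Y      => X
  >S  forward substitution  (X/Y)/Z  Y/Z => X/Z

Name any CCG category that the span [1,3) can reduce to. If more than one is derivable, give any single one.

[0,8] S   <
  [0,7] N   <
    [0,4] S   >
      [0,1] "song" : S/PP
      [1,4] PP   <
        [1,3] S   >
          [1,2] "gave" : S/PP
          [2,3] "with" : PP
        [3,4] "map" : PP\S
    [4,7] N\S   >
      [4,6] (N\S)/PP   <
        [4,5] "clearly" : S
        [5,6] "from" : ((N\S)/PP)\S
      [6,7] "river" : PP
  [7,8] "heard" : S\N

S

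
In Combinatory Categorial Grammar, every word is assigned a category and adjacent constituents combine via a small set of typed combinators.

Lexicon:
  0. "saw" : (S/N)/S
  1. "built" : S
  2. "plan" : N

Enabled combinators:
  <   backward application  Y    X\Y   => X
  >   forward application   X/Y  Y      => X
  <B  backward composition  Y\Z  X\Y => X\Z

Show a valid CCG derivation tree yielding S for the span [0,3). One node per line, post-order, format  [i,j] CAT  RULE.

[0,3] S   >
  [0,2] S/N   >
    [0,1] "saw" : (S/N)/S
    [1,2] "built" : S
  [2,3] "plan" : N

[0,1] (S/N)/S  lex  "saw"
[1,2] S  lex  "built"
[0,2] S/N  >  k=1
[2,3] N  lex  "plan"
[0,3] S  >  k=2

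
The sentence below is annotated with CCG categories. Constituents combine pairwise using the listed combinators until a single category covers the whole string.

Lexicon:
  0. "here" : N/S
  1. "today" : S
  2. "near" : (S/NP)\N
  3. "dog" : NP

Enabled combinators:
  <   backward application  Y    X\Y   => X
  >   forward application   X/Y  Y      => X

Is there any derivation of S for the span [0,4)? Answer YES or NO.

[0,4] S   >
  [0,3] S/NP   <
    [0,2] N   >
      [0,1] "here" : N/S
      [1,2] "today" : S
    [2,3] "near" : (S/NP)\N
  [3,4] "dog" : NP

YES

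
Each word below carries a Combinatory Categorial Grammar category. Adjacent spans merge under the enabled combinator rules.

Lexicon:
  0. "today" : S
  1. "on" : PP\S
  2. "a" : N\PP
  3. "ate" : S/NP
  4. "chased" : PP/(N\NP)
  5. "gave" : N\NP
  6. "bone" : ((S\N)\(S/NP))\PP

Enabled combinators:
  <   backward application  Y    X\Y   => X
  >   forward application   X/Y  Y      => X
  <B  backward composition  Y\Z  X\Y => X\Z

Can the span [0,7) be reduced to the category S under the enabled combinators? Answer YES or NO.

[0,7] S   <
  [0,2] PP   <
    [0,1] "today" : S
    [1,2] "on" : PP\S
  [2,7] S\PP   <B
    [2,3] "a" : N\PP
    [3,7] S\N   <
      [3,4] "ate" : S/NP
      [4,7] (S\N)\(S/NP)   <
        [4,6] PP   >
          [4,5] "chased" : PP/(N\NP)
          [5,6] "gave" : N\NP
        [6,7] "bone" : ((S\N)\(S/NP))\PP

YES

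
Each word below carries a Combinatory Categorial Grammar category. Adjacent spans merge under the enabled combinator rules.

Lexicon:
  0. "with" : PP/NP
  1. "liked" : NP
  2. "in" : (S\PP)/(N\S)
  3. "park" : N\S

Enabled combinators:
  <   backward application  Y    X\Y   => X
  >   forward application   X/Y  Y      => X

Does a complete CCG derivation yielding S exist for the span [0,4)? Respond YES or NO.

YES

[0,4] S   <
  [0,2] PP   >
    [0,1] "with" : PP/NP
    [1,2] "liked" : NP
  [2,4] S\PP   >
    [2,3] "in" : (S\PP)/(N\S)
    [3,4] "park" : N\S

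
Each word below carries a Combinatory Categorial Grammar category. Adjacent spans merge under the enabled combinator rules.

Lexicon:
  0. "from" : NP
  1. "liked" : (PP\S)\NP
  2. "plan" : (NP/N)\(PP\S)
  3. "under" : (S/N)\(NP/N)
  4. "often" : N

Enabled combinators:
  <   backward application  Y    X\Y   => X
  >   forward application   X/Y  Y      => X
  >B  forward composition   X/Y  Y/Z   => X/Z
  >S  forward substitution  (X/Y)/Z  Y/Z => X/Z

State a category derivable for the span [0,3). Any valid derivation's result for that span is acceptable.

[0,5] S   >
  [0,4] S/N   <
    [0,3] NP/N   <
      [0,2] PP\S   <
        [0,1] "from" : NP
        [1,2] "liked" : (PP\S)\NP
      [2,3] "plan" : (NP/N)\(PP\S)
    [3,4] "under" : (S/N)\(NP/N)
  [4,5] "often" : N

NP/N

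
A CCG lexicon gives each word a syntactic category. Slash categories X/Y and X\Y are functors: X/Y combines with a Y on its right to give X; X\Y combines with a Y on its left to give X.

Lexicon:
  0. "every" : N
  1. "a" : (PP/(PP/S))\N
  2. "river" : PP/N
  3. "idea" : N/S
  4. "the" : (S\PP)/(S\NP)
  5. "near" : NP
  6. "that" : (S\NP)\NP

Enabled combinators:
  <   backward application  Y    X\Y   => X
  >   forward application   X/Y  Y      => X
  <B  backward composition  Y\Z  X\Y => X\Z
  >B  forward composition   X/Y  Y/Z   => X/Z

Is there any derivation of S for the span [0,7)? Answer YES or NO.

[0,7] S   <
  [0,4] PP   >
    [0,2] PP/(PP/S)   <
      [0,1] "every" : N
      [1,2] "a" : (PP/(PP/S))\N
    [2,4] PP/S   >B
      [2,3] "river" : PP/N
      [3,4] "idea" : N/S
  [4,7] S\PP   >
    [4,5] "the" : (S\PP)/(S\NP)
    [5,7] S\NP   <
      [5,6] "near" : NP
      [6,7] "that" : (S\NP)\NP

YES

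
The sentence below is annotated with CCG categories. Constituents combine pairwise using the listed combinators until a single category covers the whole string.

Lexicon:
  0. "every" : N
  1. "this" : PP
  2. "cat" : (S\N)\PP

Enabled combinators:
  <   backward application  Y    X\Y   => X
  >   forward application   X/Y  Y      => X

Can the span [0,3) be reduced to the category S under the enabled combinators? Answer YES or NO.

[0,3] S   <
  [0,1] "every" : N
  [1,3] S\N   <
    [1,2] "this" : PP
    [2,3] "cat" : (S\N)\PP

YES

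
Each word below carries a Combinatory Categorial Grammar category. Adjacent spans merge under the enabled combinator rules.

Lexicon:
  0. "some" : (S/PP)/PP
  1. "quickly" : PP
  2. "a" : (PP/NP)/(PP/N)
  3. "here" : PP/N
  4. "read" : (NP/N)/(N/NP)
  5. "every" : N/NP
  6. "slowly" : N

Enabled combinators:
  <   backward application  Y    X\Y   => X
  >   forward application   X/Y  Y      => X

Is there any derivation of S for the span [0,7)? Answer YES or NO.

YES

[0,7] S   >
  [0,2] S/PP   >
    [0,1] "some" : (S/PP)/PP
    [1,2] "quickly" : PP
  [2,7] PP   >
    [2,4] PP/NP   >
      [2,3] "a" : (PP/NP)/(PP/N)
      [3,4] "here" : PP/N
    [4,7] NP   >
      [4,6] NP/N   >
        [4,5] "read" : (NP/N)/(N/NP)
        [5,6] "every" : N/NP
      [6,7] "slowly" : N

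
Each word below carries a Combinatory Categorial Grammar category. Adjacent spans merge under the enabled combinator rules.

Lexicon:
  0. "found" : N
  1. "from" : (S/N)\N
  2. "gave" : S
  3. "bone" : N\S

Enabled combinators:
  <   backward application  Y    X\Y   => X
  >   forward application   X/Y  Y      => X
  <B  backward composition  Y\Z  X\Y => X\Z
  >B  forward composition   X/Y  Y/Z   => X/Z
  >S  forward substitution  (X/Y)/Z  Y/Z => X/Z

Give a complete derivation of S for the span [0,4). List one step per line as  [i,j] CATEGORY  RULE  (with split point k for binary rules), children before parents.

[0,1] N  lex  "found"
[1,2] (S/N)\N  lex  "from"
[0,2] S/N  <  k=1
[2,3] S  lex  "gave"
[3,4] N\S  lex  "bone"
[2,4] N  <  k=3
[0,4] S  >  k=2

[0,4] S   >
  [0,2] S/N   <
    [0,1] "found" : N
    [1,2] "from" : (S/N)\N
  [2,4] N   <
    [2,3] "gave" : S
    [3,4] "bone" : N\S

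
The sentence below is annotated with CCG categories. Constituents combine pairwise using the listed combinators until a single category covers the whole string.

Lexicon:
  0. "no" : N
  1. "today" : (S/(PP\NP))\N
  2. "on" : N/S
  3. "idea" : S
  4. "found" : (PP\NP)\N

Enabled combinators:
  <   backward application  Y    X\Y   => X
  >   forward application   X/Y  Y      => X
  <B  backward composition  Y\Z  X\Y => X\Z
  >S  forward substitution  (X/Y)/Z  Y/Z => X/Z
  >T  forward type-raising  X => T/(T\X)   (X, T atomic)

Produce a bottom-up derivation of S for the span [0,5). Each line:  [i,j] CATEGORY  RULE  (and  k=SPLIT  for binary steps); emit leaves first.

[0,5] S   >
  [0,2] S/(PP\NP)   <
    [0,1] "no" : N
    [1,2] "today" : (S/(PP\NP))\N
  [2,5] PP\NP   <
    [2,4] N   >
      [2,3] "on" : N/S
      [3,4] "idea" : S
    [4,5] "found" : (PP\NP)\N

[0,1] N  lex  "no"
[1,2] (S/(PP\NP))\N  lex  "today"
[0,2] S/(PP\NP)  <  k=1
[2,3] N/S  lex  "on"
[3,4] S  lex  "idea"
[2,4] N  >  k=3
[4,5] (PP\NP)\N  lex  "found"
[2,5] PP\NP  <  k=4
[0,5] S  >  k=2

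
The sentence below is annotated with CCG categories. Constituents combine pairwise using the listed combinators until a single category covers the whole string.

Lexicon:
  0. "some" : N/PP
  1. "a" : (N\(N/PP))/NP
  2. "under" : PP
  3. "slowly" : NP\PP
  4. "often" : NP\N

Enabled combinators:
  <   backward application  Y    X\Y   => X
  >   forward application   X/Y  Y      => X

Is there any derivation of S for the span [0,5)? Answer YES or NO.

NO

N/PP (N\(N/PP))/NP PP NP\PP NP\N
CKY chart[0,5] = {NP}; S ∉ chart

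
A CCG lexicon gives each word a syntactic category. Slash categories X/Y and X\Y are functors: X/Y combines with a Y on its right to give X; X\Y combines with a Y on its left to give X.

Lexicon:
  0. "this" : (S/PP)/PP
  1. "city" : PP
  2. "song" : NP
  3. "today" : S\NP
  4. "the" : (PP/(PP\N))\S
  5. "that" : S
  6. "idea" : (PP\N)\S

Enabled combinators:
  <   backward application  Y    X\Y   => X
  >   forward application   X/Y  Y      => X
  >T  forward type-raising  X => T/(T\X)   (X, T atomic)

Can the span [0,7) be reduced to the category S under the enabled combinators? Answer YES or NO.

[0,7] S   >
  [0,2] S/PP   >
    [0,1] "this" : (S/PP)/PP
    [1,2] "city" : PP
  [2,7] PP   >
    [2,5] PP/(PP\N)   <
      [2,4] S   <
        [2,3] "song" : NP
        [3,4] "today" : S\NP
      [4,5] "the" : (PP/(PP\N))\S
    [5,7] PP\N   <
      [5,6] "that" : S
      [6,7] "idea" : (PP\N)\S

YES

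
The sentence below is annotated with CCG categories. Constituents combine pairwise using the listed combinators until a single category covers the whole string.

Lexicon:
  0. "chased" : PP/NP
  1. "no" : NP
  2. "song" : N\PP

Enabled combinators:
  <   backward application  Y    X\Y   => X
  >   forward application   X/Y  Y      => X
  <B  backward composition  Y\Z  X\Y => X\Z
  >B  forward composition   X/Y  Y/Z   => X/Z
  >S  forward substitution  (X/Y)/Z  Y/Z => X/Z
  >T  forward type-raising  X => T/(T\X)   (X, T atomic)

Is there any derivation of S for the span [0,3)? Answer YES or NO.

NO

PP/NP NP N\PP
CKY chart[0,3] = {N, N/(N\N), NP/(NP\N), PP/(PP\N), S/(S\N)}; S ∉ chart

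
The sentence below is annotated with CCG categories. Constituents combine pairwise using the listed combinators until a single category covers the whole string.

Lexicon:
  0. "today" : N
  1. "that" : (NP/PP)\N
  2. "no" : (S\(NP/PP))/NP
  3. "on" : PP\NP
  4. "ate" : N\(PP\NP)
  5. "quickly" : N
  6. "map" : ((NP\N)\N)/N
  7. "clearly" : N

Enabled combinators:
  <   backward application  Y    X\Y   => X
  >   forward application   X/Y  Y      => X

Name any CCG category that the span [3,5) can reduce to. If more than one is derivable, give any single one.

[0,8] S   <
  [0,2] NP/PP   <
    [0,1] "today" : N
    [1,2] "that" : (NP/PP)\N
  [2,8] S\(NP/PP)   >
    [2,3] "no" : (S\(NP/PP))/NP
    [3,8] NP   <
      [3,5] N   <
        [3,4] "on" : PP\NP
        [4,5] "ate" : N\(PP\NP)
      [5,8] NP\N   <
        [5,6] "quickly" : N
        [6,8] (NP\N)\N   >
          [6,7] "map" : ((NP\N)\N)/N
          [7,8] "clearly" : N

N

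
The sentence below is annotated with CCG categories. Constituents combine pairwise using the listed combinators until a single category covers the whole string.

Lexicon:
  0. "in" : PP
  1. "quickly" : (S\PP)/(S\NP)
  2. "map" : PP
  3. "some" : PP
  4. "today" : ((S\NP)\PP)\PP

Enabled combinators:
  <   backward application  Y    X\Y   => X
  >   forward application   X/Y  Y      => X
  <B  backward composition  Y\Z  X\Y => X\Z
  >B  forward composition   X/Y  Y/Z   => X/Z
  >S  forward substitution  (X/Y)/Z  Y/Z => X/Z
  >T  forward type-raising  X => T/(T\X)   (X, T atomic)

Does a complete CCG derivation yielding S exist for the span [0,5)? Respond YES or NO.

YES

[0,5] S   <
  [0,1] "in" : PP
  [1,5] S\PP   >
    [1,2] "quickly" : (S\PP)/(S\NP)
    [2,5] S\NP   <
      [2,3] "map" : PP
      [3,5] (S\NP)\PP   <
        [3,4] "some" : PP
        [4,5] "today" : ((S\NP)\PP)\PP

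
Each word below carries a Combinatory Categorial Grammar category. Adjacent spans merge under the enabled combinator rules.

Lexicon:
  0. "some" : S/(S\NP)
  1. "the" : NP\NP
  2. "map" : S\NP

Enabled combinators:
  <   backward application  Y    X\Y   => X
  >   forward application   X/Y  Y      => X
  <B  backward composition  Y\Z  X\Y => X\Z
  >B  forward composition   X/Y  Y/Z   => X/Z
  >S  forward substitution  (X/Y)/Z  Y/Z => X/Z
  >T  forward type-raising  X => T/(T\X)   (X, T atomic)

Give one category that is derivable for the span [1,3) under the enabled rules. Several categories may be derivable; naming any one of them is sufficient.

[0,3] S   >
  [0,1] "some" : S/(S\NP)
  [1,3] S\NP   <B
    [1,2] "the" : NP\NP
    [2,3] "map" : S\NP

S\NP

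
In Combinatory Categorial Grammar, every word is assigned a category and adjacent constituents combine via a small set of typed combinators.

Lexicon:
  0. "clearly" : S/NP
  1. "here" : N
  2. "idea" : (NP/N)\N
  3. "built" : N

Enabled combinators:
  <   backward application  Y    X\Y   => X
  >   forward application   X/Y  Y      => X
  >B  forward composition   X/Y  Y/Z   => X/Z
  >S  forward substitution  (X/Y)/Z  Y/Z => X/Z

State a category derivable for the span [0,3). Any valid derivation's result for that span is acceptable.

[0,4] S   >
  [0,3] S/N   >B
    [0,1] "clearly" : S/NP
    [1,3] NP/N   <
      [1,2] "here" : N
      [2,3] "idea" : (NP/N)\N
  [3,4] "built" : N

S/N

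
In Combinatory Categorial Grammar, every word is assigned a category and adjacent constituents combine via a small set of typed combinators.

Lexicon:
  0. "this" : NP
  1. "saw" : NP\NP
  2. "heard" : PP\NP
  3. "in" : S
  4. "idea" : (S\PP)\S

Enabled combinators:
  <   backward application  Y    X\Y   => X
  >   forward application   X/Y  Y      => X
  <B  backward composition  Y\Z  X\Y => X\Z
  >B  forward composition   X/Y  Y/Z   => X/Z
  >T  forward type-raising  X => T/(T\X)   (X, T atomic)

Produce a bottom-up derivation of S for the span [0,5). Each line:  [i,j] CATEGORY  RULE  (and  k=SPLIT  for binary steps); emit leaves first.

[0,1] NP  lex  "this"
[0,1] PP/(PP\NP)  >T
[1,2] NP\NP  lex  "saw"
[2,3] PP\NP  lex  "heard"
[1,3] PP\NP  <B  k=2
[0,3] PP  >  k=1
[3,4] S  lex  "in"
[4,5] (S\PP)\S  lex  "idea"
[3,5] S\PP  <  k=4
[0,5] S  <  k=3

[0,5] S   <
  [0,3] PP   >
    [0,1] PP/(PP\NP)   >T
      [0,1] "this" : NP
    [1,3] PP\NP   <B
      [1,2] "saw" : NP\NP
      [2,3] "heard" : PP\NP
  [3,5] S\PP   <
    [3,4] "in" : S
    [4,5] "idea" : (S\PP)\S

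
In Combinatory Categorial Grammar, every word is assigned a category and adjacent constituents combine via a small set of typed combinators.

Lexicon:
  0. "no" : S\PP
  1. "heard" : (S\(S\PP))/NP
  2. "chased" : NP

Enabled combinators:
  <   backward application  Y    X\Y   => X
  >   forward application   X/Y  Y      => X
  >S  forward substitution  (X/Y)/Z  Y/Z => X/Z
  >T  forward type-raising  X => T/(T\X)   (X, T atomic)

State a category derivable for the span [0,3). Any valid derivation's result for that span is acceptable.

[0,3] S   <
  [0,1] "no" : S\PP
  [1,3] S\(S\PP)   >
    [1,2] "heard" : (S\(S\PP))/NP
    [2,3] "chased" : NP

S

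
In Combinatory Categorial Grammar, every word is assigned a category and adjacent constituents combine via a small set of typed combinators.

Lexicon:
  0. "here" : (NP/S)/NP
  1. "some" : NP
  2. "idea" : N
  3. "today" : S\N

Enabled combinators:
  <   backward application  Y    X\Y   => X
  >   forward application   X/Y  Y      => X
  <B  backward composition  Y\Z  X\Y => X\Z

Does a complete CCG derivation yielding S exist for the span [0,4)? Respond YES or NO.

NO

(NP/S)/NP NP N S\N
CKY chart[0,4] = {NP}; S ∉ chart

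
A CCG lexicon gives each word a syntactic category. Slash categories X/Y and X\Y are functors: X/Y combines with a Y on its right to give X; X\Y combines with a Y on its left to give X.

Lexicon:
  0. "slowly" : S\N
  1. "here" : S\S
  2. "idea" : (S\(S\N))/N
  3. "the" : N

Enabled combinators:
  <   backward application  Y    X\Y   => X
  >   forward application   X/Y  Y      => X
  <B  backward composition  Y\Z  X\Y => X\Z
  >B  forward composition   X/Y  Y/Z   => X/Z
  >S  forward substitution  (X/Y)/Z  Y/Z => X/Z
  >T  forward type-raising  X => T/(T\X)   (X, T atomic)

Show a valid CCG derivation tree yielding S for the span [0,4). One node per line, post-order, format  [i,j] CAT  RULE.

[0,1] S\N  lex  "slowly"
[1,2] S\S  lex  "here"
[0,2] S\N  <B  k=1
[2,3] (S\(S\N))/N  lex  "idea"
[3,4] N  lex  "the"
[2,4] S\(S\N)  >  k=3
[0,4] S  <  k=2

[0,4] S   <
  [0,2] S\N   <B
    [0,1] "slowly" : S\N
    [1,2] "here" : S\S
  [2,4] S\(S\N)   >
    [2,3] "idea" : (S\(S\N))/N
    [3,4] "the" : N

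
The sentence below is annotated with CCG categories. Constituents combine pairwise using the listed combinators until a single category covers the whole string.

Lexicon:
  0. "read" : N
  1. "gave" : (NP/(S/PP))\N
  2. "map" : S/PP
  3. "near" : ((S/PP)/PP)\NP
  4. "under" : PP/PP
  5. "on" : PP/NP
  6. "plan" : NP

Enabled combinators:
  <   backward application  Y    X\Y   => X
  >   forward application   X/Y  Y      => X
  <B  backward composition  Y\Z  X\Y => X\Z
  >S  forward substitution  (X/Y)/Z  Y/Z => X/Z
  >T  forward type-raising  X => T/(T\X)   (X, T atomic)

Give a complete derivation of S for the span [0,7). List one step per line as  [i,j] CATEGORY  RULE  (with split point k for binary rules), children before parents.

[0,7] S   >
  [0,5] S/PP   >S
    [0,4] (S/PP)/PP   <
      [0,3] NP   >
        [0,2] NP/(S/PP)   <
          [0,1] "read" : N
          [1,2] "gave" : (NP/(S/PP))\N
        [2,3] "map" : S/PP
      [3,4] "near" : ((S/PP)/PP)\NP
    [4,5] "under" : PP/PP
  [5,7] PP   >
    [5,6] "on" : PP/NP
    [6,7] "plan" : NP

[0,1] N  lex  "read"
[1,2] (NP/(S/PP))\N  lex  "gave"
[0,2] NP/(S/PP)  <  k=1
[2,3] S/PP  lex  "map"
[0,3] NP  >  k=2
[3,4] ((S/PP)/PP)\NP  lex  "near"
[0,4] (S/PP)/PP  <  k=3
[4,5] PP/PP  lex  "under"
[0,5] S/PP  >S  k=4
[5,6] PP/NP  lex  "on"
[6,7] NP  lex  "plan"
[5,7] PP  >  k=6
[0,7] S  >  k=5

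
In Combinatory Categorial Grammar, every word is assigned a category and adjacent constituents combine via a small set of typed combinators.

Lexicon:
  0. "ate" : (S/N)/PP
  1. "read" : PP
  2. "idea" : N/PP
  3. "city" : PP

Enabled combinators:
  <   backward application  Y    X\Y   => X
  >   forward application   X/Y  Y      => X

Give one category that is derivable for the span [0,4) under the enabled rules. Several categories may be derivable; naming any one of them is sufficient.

[0,4] S   >
  [0,2] S/N   >
    [0,1] "ate" : (S/N)/PP
    [1,2] "read" : PP
  [2,4] N   >
    [2,3] "idea" : N/PP
    [3,4] "city" : PP

S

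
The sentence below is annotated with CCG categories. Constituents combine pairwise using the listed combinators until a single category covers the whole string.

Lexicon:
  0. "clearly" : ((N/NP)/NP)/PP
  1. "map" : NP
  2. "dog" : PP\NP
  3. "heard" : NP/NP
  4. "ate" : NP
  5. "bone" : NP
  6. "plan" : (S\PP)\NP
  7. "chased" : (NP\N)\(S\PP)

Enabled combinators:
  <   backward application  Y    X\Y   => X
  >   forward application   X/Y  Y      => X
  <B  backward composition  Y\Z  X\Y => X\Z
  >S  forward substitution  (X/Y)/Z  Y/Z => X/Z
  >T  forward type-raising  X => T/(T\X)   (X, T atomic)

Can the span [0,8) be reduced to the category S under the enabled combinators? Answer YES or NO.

((N/NP)/NP)/PP NP PP\NP NP/NP NP NP (S\PP)\NP (NP\N)\(S\PP)
CKY chart[0,8] = {N/(N\NP), NP, NP/(NP\NP), PP/(PP\NP), S/(S\NP)}; S ∉ chart

NO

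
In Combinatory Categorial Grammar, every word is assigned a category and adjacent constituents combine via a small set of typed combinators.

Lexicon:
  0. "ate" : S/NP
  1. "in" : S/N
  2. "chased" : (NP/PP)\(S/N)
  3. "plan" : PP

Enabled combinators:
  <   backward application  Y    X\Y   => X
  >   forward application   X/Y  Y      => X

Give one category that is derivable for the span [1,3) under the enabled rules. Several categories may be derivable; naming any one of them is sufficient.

[0,4] S   >
  [0,1] "ate" : S/NP
  [1,4] NP   >
    [1,3] NP/PP   <
      [1,2] "in" : S/N
      [2,3] "chased" : (NP/PP)\(S/N)
    [3,4] "plan" : PP

NP/PP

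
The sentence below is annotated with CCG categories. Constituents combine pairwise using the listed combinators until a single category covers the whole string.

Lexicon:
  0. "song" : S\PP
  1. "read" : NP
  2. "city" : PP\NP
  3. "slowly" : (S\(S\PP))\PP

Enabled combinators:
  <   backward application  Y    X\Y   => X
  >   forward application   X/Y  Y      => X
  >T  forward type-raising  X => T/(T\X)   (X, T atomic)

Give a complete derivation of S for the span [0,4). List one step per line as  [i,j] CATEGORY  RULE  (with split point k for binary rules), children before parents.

[0,1] S\PP  lex  "song"
[1,2] NP  lex  "read"
[2,3] PP\NP  lex  "city"
[1,3] PP  <  k=2
[3,4] (S\(S\PP))\PP  lex  "slowly"
[1,4] S\(S\PP)  <  k=3
[0,4] S  <  k=1

[0,4] S   <
  [0,1] "song" : S\PP
  [1,4] S\(S\PP)   <
    [1,3] PP   <
      [1,2] "read" : NP
      [2,3] "city" : PP\NP
    [3,4] "slowly" : (S\(S\PP))\PP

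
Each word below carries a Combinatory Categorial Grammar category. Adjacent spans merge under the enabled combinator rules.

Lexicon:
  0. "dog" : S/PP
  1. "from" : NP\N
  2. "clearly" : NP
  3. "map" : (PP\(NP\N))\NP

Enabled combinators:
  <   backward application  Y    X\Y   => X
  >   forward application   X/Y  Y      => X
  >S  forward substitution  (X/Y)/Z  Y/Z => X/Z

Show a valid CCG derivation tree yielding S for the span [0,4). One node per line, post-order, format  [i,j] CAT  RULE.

[0,4] S   >
  [0,1] "dog" : S/PP
  [1,4] PP   <
    [1,2] "from" : NP\N
    [2,4] PP\(NP\N)   <
      [2,3] "clearly" : NP
      [3,4] "map" : (PP\(NP\N))\NP

[0,1] S/PP  lex  "dog"
[1,2] NP\N  lex  "from"
[2,3] NP  lex  "clearly"
[3,4] (PP\(NP\N))\NP  lex  "map"
[2,4] PP\(NP\N)  <  k=3
[1,4] PP  <  k=2
[0,4] S  >  k=1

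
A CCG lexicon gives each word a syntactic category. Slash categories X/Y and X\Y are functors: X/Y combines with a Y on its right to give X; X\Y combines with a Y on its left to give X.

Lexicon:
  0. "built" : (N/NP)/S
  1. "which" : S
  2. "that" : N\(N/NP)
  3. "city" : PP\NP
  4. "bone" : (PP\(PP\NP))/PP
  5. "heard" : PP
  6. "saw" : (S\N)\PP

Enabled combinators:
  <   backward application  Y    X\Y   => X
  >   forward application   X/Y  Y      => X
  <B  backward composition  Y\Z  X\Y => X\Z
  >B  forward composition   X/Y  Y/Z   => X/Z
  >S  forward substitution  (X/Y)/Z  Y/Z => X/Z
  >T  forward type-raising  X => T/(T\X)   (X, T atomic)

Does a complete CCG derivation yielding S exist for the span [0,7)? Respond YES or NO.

[0,7] S   <
  [0,3] N   <
    [0,2] N/NP   >
      [0,1] "built" : (N/NP)/S
      [1,2] "which" : S
    [2,3] "that" : N\(N/NP)
  [3,7] S\N   <
    [3,6] PP   <
      [3,4] "city" : PP\NP
      [4,6] PP\(PP\NP)   >
        [4,5] "bone" : (PP\(PP\NP))/PP
        [5,6] "heard" : PP
    [6,7] "saw" : (S\N)\PP

YES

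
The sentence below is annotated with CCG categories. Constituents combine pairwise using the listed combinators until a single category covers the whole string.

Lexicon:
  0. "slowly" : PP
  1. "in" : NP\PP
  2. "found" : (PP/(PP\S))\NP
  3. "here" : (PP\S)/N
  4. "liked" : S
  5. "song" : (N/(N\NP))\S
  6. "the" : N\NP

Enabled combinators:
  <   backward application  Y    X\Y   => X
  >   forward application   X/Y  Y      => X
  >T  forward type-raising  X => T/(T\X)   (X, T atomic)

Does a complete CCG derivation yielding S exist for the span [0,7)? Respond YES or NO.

PP NP\PP (PP/(PP\S))\NP (PP\S)/N S (N/(N\NP))\S N\NP
CKY chart[0,7] = {N/(N\PP), NP/(NP\PP), PP, PP/(PP\PP), S/(S\PP)}; S ∉ chart

NO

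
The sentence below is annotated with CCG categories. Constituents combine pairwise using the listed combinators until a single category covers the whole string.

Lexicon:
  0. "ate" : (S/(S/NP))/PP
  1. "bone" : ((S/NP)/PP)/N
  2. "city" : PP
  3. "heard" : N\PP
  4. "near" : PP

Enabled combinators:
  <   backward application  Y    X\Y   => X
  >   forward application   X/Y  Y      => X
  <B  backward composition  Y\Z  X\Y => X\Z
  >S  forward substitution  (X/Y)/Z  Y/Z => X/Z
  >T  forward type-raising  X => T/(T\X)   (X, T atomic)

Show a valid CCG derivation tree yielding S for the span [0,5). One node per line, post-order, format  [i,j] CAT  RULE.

[0,1] (S/(S/NP))/PP  lex  "ate"
[1,2] ((S/NP)/PP)/N  lex  "bone"
[2,3] PP  lex  "city"
[3,4] N\PP  lex  "heard"
[2,4] N  <  k=3
[1,4] (S/NP)/PP  >  k=2
[0,4] S/PP  >S  k=1
[4,5] PP  lex  "near"
[0,5] S  >  k=4

[0,5] S   >
  [0,4] S/PP   >S
    [0,1] "ate" : (S/(S/NP))/PP
    [1,4] (S/NP)/PP   >
      [1,2] "bone" : ((S/NP)/PP)/N
      [2,4] N   <
        [2,3] "city" : PP
        [3,4] "heard" : N\PP
  [4,5] "near" : PP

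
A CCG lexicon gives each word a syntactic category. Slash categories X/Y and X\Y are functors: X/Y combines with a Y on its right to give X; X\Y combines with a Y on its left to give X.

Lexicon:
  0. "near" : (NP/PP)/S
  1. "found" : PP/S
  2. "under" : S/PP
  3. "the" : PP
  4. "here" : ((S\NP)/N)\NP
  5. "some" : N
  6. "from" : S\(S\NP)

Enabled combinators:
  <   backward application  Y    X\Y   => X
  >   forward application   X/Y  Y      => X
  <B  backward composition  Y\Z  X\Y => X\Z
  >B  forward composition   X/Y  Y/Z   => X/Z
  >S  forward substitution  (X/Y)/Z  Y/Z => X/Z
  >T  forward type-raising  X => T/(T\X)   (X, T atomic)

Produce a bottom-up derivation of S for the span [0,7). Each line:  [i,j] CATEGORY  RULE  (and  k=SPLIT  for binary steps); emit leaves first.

[0,1] (NP/PP)/S  lex  "near"
[1,2] PP/S  lex  "found"
[0,2] NP/S  >S  k=1
[2,3] S/PP  lex  "under"
[3,4] PP  lex  "the"
[2,4] S  >  k=3
[0,4] NP  >  k=2
[4,5] ((S\NP)/N)\NP  lex  "here"
[0,5] (S\NP)/N  <  k=4
[5,6] N  lex  "some"
[0,6] S\NP  >  k=5
[6,7] S\(S\NP)  lex  "from"
[0,7] S  <  k=6

[0,7] S   <
  [0,6] S\NP   >
    [0,5] (S\NP)/N   <
      [0,4] NP   >
        [0,2] NP/S   >S
          [0,1] "near" : (NP/PP)/S
          [1,2] "found" : PP/S
        [2,4] S   >
          [2,3] "under" : S/PP
          [3,4] "the" : PP
      [4,5] "here" : ((S\NP)/N)\NP
    [5,6] "some" : N
  [6,7] "from" : S\(S\NP)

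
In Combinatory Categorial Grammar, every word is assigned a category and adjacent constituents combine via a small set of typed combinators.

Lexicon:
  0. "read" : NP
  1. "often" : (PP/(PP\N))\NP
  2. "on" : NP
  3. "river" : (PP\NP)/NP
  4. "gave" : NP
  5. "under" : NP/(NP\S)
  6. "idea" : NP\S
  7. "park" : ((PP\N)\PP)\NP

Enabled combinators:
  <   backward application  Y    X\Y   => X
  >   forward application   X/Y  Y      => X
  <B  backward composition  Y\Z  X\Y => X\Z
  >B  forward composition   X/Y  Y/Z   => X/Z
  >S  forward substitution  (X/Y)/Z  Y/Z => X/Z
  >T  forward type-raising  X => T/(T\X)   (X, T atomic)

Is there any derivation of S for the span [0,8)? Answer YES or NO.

NP (PP/(PP\N))\NP NP (PP\NP)/NP NP NP/(NP\S) NP\S ((PP\N)\PP)\NP
CKY chart[0,8] = {N/(N\PP), NP/(NP\PP), PP, PP/(PP\PP), S/(S\PP)}; S ∉ chart

NO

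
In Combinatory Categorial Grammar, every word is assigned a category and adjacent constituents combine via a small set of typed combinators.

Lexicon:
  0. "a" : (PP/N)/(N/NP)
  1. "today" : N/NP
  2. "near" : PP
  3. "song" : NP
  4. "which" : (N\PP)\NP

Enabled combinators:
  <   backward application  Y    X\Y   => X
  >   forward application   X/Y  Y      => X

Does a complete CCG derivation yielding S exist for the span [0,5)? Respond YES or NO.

(PP/N)/(N/NP) N/NP PP NP (N\PP)\NP
CKY chart[0,5] = {PP}; S ∉ chart

NO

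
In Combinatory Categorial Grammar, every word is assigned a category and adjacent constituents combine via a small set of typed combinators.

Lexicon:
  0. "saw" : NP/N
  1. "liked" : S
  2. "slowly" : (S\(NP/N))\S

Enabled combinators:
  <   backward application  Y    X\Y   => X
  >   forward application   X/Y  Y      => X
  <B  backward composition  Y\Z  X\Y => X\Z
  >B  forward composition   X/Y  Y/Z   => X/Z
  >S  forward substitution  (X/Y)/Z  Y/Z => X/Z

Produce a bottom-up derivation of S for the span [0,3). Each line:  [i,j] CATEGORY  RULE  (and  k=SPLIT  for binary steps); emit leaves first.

[0,3] S   <
  [0,1] "saw" : NP/N
  [1,3] S\(NP/N)   <
    [1,2] "liked" : S
    [2,3] "slowly" : (S\(NP/N))\S

[0,1] NP/N  lex  "saw"
[1,2] S  lex  "liked"
[2,3] (S\(NP/N))\S  lex  "slowly"
[1,3] S\(NP/N)  <  k=2
[0,3] S  <  k=1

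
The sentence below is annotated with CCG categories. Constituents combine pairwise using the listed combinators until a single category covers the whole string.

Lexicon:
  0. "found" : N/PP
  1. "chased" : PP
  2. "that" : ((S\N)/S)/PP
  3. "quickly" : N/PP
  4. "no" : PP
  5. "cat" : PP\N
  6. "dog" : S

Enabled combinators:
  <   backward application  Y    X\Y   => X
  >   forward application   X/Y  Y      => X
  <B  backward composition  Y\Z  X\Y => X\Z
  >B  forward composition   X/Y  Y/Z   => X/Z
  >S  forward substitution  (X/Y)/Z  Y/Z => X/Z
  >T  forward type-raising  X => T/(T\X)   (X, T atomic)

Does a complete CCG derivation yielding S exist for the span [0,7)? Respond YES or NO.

[0,7] S   <
  [0,2] N   >
    [0,1] "found" : N/PP
    [1,2] "chased" : PP
  [2,7] S\N   >
    [2,6] (S\N)/S   >
      [2,3] "that" : ((S\N)/S)/PP
      [3,6] PP   <
        [3,5] N   >
          [3,4] "quickly" : N/PP
          [4,5] "no" : PP
        [5,6] "cat" : PP\N
    [6,7] "dog" : S

YES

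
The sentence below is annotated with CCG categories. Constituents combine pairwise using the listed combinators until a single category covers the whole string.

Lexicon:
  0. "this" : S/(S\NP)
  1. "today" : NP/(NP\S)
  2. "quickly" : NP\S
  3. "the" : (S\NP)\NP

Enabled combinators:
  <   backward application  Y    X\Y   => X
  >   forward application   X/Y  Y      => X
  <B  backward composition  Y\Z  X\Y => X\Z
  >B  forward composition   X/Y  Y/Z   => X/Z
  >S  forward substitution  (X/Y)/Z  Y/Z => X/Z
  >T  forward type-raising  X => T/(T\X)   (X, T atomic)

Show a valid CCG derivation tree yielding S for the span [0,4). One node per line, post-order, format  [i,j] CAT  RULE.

[0,1] S/(S\NP)  lex  "this"
[1,2] NP/(NP\S)  lex  "today"
[2,3] NP\S  lex  "quickly"
[1,3] NP  >  k=2
[3,4] (S\NP)\NP  lex  "the"
[1,4] S\NP  <  k=3
[0,4] S  >  k=1

[0,4] S   >
  [0,1] "this" : S/(S\NP)
  [1,4] S\NP   <
    [1,3] NP   >
      [1,2] "today" : NP/(NP\S)
      [2,3] "quickly" : NP\S
    [3,4] "the" : (S\NP)\NP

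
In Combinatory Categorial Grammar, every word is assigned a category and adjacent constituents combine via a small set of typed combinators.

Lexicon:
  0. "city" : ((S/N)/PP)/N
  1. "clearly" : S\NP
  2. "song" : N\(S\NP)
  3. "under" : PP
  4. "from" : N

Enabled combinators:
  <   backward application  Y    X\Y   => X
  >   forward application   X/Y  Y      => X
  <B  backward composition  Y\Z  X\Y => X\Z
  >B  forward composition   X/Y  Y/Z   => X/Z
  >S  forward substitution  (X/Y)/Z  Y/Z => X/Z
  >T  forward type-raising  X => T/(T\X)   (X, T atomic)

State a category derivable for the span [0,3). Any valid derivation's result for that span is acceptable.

(S/N)/PP

[0,5] S   >
  [0,4] S/N   >
    [0,3] (S/N)/PP   >
      [0,1] "city" : ((S/N)/PP)/N
      [1,3] N   <
        [1,2] "clearly" : S\NP
        [2,3] "song" : N\(S\NP)
    [3,4] "under" : PP
  [4,5] "from" : N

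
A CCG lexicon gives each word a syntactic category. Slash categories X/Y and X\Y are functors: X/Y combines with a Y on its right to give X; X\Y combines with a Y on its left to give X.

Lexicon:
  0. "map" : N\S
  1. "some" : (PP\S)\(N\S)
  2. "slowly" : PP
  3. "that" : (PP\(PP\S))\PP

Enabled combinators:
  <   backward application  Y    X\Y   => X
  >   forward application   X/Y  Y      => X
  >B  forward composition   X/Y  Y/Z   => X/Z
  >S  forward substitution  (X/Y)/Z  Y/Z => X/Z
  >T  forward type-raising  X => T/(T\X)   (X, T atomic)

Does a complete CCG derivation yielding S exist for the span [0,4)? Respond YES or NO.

NO

N\S (PP\S)\(N\S) PP (PP\(PP\S))\PP
CKY chart[0,4] = {N/(N\PP), NP/(NP\PP), PP, PP/(PP\PP), S/(S\PP)}; S ∉ chart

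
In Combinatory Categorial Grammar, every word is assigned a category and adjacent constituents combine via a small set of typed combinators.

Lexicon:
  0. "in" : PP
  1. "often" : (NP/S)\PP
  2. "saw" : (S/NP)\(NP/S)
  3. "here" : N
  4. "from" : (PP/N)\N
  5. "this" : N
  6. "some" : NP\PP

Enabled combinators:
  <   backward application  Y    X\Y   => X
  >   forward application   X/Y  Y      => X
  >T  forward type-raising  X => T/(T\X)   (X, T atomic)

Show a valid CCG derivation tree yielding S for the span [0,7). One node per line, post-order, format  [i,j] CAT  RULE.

[0,1] PP  lex  "in"
[1,2] (NP/S)\PP  lex  "often"
[0,2] NP/S  <  k=1
[2,3] (S/NP)\(NP/S)  lex  "saw"
[0,3] S/NP  <  k=2
[3,4] N  lex  "here"
[4,5] (PP/N)\N  lex  "from"
[3,5] PP/N  <  k=4
[5,6] N  lex  "this"
[3,6] PP  >  k=5
[6,7] NP\PP  lex  "some"
[3,7] NP  <  k=6
[0,7] S  >  k=3

[0,7] S   >
  [0,3] S/NP   <
    [0,2] NP/S   <
      [0,1] "in" : PP
      [1,2] "often" : (NP/S)\PP
    [2,3] "saw" : (S/NP)\(NP/S)
  [3,7] NP   <
    [3,6] PP   >
      [3,5] PP/N   <
        [3,4] "here" : N
        [4,5] "from" : (PP/N)\N
      [5,6] "this" : N
    [6,7] "some" : NP\PP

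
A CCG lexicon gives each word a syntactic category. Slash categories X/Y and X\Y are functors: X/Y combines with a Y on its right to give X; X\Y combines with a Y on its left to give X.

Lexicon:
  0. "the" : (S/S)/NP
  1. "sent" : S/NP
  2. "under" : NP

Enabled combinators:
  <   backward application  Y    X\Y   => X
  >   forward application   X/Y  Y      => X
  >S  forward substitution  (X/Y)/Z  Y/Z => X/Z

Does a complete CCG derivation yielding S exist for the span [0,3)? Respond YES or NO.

YES

[0,3] S   >
  [0,2] S/NP   >S
    [0,1] "the" : (S/S)/NP
    [1,2] "sent" : S/NP
  [2,3] "under" : NP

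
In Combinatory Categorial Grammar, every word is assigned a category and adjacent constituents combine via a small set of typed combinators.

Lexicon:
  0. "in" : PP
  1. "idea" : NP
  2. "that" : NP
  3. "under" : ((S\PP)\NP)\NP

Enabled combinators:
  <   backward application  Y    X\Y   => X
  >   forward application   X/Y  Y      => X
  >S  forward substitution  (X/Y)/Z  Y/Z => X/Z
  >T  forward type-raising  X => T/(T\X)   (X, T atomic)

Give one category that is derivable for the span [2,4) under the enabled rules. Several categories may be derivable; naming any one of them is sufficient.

(S\PP)\NP

[0,4] S   >
  [0,1] S/(S\PP)   >T
    [0,1] "in" : PP
  [1,4] S\PP   <
    [1,2] "idea" : NP
    [2,4] (S\PP)\NP   <
      [2,3] "that" : NP
      [3,4] "under" : ((S\PP)\NP)\NP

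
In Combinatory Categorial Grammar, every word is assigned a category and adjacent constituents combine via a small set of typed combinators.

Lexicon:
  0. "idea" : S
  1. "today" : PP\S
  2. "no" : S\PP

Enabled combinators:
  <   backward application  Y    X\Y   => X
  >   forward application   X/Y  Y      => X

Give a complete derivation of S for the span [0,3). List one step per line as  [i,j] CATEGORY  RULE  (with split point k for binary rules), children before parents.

[0,1] S  lex  "idea"
[1,2] PP\S  lex  "today"
[0,2] PP  <  k=1
[2,3] S\PP  lex  "no"
[0,3] S  <  k=2

[0,3] S   <
  [0,2] PP   <
    [0,1] "idea" : S
    [1,2] "today" : PP\S
  [2,3] "no" : S\PP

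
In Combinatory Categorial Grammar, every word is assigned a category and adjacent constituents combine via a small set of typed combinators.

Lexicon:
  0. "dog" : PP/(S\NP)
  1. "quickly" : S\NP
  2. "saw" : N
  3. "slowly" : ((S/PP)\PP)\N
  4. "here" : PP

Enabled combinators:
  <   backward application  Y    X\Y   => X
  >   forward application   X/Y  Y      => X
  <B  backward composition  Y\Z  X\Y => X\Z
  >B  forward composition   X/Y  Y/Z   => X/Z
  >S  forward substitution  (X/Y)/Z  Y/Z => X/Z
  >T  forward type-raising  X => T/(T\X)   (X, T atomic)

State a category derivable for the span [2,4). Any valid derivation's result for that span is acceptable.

(S/PP)\PP

[0,5] S   >
  [0,4] S/PP   <
    [0,2] PP   >
      [0,1] "dog" : PP/(S\NP)
      [1,2] "quickly" : S\NP
    [2,4] (S/PP)\PP   <
      [2,3] "saw" : N
      [3,4] "slowly" : ((S/PP)\PP)\N
  [4,5] "here" : PP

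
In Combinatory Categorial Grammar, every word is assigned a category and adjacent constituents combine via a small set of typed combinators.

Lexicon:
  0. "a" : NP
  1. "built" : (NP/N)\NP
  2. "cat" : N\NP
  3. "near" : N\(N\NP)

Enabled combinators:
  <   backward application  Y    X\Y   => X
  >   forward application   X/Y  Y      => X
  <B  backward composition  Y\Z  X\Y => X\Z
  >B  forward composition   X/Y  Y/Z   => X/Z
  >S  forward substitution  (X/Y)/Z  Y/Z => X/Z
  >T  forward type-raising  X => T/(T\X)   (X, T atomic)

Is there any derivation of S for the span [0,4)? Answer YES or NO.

NO

NP (NP/N)\NP N\NP N\(N\NP)
CKY chart[0,4] = {N/(N\NP), NP, NP/(NP\NP), NP/(N\N), PP/(PP\NP), S/(S\NP)}; S ∉ chart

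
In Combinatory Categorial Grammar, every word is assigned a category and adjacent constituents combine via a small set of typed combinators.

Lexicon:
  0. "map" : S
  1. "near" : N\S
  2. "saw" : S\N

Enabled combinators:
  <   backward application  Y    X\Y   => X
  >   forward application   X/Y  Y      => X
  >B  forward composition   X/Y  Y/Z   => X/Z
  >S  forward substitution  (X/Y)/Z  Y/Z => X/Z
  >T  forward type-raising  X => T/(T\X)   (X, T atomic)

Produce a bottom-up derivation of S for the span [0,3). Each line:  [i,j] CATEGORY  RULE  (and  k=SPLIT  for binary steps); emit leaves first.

[0,3] S   <
  [0,2] N   >
    [0,1] N/(N\S)   >T
      [0,1] "map" : S
    [1,2] "near" : N\S
  [2,3] "saw" : S\N

[0,1] S  lex  "map"
[0,1] N/(N\S)  >T
[1,2] N\S  lex  "near"
[0,2] N  >  k=1
[2,3] S\N  lex  "saw"
[0,3] S  <  k=2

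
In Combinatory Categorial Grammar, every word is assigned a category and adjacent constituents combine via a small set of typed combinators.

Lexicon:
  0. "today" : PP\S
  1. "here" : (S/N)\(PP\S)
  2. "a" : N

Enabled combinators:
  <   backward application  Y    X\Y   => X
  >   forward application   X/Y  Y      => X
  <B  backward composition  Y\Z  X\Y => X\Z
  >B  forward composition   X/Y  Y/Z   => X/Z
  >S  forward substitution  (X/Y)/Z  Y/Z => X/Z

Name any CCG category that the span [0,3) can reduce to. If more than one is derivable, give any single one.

[0,3] S   >
  [0,2] S/N   <
    [0,1] "today" : PP\S
    [1,2] "here" : (S/N)\(PP\S)
  [2,3] "a" : N

S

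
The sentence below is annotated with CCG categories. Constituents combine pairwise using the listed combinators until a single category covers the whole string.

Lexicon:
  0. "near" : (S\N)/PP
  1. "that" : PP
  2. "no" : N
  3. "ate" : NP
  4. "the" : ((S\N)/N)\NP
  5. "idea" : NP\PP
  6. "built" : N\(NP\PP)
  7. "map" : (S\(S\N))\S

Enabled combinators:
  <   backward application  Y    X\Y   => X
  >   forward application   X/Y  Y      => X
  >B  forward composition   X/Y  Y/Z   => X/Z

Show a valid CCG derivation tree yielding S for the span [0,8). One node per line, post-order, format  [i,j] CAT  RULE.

[0,8] S   <
  [0,2] S\N   >
    [0,1] "near" : (S\N)/PP
    [1,2] "that" : PP
  [2,8] S\(S\N)   <
    [2,7] S   <
      [2,3] "no" : N
      [3,7] S\N   >
        [3,5] (S\N)/N   <
          [3,4] "ate" : NP
          [4,5] "the" : ((S\N)/N)\NP
        [5,7] N   <
          [5,6] "idea" : NP\PP
          [6,7] "built" : N\(NP\PP)
    [7,8] "map" : (S\(S\N))\S

[0,1] (S\N)/PP  lex  "near"
[1,2] PP  lex  "that"
[0,2] S\N  >  k=1
[2,3] N  lex  "no"
[3,4] NP  lex  "ate"
[4,5] ((S\N)/N)\NP  lex  "the"
[3,5] (S\N)/N  <  k=4
[5,6] NP\PP  lex  "idea"
[6,7] N\(NP\PP)  lex  "built"
[5,7] N  <  k=6
[3,7] S\N  >  k=5
[2,7] S  <  k=3
[7,8] (S\(S\N))\S  lex  "map"
[2,8] S\(S\N)  <  k=7
[0,8] S  <  k=2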